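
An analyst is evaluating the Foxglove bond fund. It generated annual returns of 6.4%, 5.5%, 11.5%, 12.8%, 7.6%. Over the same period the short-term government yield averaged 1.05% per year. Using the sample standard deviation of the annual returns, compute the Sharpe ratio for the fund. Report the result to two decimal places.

2.40

r̄ = (6.4 + 5.5 + 11.5 + 12.8 + 7.6) / 5 = 43.80 / 5 = 8.7600%
Sample σ = √[Σ(r − r̄)² / 4] = √[41.3720 / 4] = √10.3430 = 3.2161%
Sharpe = (r̄ − rf) / σ = (8.7600 − 1.05) / 3.2161 = 7.7100 / 3.2161 = 2.3973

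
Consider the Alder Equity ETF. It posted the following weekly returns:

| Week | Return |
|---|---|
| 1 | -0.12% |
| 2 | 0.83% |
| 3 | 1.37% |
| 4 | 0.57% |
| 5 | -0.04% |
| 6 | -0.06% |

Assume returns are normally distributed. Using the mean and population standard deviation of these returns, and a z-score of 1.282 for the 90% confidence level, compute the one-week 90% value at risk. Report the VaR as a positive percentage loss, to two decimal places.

r̄ = (-0.12 + 0.83 + 1.37 + 0.57 − 0.04 − 0.06) / 6 = 2.550 / 6 = 0.4250%
Σ(r − r̄)² = (-0.12 − 0.4250)² + (0.83 − 0.4250)² + … = 1.8266
population σ = √(1.8266 / 6) = √0.3044 = 0.5517%
VaR = −(r̄ − z·σ) = −(0.4250 − 1.282 × 0.5517) = −(-0.2823) = 0.2823%

0.28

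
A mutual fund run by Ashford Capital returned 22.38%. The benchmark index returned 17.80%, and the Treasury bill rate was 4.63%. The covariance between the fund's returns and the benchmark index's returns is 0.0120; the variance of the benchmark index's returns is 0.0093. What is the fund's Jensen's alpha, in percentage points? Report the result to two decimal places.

β = Cov / Var = 0.0120 / 0.0093 = 1.2903
E[R] = Rf + β(Rm − Rf) = 4.63% + 1.2903 × (17.80% − 4.63%) = 21.6233%
α = Rp − E[R] = 22.38% − 21.6233% = 0.7567

0.76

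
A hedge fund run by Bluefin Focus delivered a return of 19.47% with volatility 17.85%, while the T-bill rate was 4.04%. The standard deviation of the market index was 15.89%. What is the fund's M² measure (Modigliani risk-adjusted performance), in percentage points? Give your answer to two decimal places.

Sharpe = (Rp − Rf) / σp = (19.47% − 4.04%) / 17.85% = 0.8644
M² = Rf + Sharpe × σm = 4.04% + 0.8644 × 15.89% = 17.7753%

17.78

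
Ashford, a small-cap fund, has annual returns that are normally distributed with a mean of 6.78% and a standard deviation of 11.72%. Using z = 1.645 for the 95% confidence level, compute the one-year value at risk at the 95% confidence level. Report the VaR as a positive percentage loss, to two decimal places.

VaR (as % loss) = −(μ − z·σ) = −(6.78% − 1.645 × 11.72%) = −(-12.4994%) = 12.4994%

12.50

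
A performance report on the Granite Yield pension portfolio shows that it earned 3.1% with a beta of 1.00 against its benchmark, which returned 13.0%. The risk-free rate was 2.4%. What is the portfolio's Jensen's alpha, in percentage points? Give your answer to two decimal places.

-9.90

CAPM expected return = Rf + β(Rm − Rf) = 2.4% + 1.00 × (13.0% − 2.4%) = 2.4 + 1.00 × 10.60 = 13.0000%
Jensen's α = Rp − E[R] = 3.1% − 13.0000% = -9.9000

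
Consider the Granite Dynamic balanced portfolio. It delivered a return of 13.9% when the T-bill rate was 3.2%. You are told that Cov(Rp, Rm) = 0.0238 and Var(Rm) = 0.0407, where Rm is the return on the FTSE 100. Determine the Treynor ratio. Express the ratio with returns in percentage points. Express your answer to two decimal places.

β = Cov / Var = 0.0238 / 0.0407 = 0.5848
Treynor = (Rp − Rf) / β = (13.9% − 3.2%) / 0.5848 = 10.70 / 0.5848 = 18.2969

18.30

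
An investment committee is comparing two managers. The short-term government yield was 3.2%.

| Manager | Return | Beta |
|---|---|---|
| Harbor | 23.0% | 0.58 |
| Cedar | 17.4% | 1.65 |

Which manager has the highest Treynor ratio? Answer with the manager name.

Harbor

Harbor: Treynor = (23.0% − 3.2%) / 0.58 = 34.138
Cedar: Treynor = (17.4% − 3.2%) / 1.65 = 8.606
Highest: Harbor (34.138).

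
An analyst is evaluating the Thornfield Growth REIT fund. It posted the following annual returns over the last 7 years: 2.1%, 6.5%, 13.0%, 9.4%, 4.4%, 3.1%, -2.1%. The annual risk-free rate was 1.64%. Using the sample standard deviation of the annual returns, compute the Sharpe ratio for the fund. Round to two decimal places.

0.72

μ = (2.1 + 6.5 + 13 + 9.4 + 4.4 + 3.1 − 2.1) / 7 = 36.40 / 7 = 5.2000%
Σ(r − μ)² = 148.1200; sample σ = √(148.1200/6) = 4.9686%
Sharpe = (μ − rf) / σ = (5.2000 − 1.64) / 4.9686 = 3.5600 / 4.9686 = 0.7165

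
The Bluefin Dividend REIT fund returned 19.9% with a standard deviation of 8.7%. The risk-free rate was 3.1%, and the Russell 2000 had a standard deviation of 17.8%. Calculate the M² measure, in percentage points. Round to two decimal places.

37.47

Sharpe = (Rp − Rf) / σp = (19.9% − 3.1%) / 8.7% = 1.9310
M² = Rf + Sharpe × σm = 3.1% + 1.9310 × 17.8% = 37.4718%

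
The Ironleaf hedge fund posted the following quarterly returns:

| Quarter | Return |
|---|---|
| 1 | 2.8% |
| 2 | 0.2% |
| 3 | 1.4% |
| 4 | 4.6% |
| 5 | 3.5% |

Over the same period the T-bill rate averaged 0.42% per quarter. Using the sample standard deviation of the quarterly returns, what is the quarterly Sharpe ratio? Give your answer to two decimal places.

1.20

μ = (2.8 + 0.2 + 1.4 + 4.6 + 3.5) / 5 = 2.5000%
Σ(r − μ)² = 12.0000; sample σ = √(12.0000/4) = 1.7321%
Sharpe = (μ − rf) / σ = (2.5000 − 0.42) / 1.7321 = 2.0800 / 1.7321 = 1.2009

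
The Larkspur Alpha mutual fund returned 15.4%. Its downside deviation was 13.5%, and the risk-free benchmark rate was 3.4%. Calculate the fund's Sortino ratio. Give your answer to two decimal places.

Sortino = (Rp − Rf) / σd = (15.4% − 3.4%) / 13.5% = 12.00% / 13.5% = 0.8889

0.89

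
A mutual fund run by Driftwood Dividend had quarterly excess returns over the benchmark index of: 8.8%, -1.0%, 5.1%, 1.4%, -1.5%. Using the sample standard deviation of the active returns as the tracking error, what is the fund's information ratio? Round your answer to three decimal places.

0.588

r̄ = (8.8 − 1 + 5.1 + 1.4 − 1.5) / 5 = 12.80 / 5 = 2.5600%
Σ(r − r̄)² = (8.8 − 2.5600)² + (-1 − 2.5600)² + … = 75.8920
sample σ = √(75.8920 / 4) = √18.9730 = 4.3558%
IR = r̄ / tracking error = 2.5600 / 4.3558 = 0.5877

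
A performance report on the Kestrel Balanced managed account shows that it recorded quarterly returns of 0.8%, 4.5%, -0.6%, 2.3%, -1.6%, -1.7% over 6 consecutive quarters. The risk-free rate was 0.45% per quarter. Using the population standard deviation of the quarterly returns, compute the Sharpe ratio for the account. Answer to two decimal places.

0.07

r̄ = (0.8 + 4.5 − 0.6 + 2.3 − 1.6 − 1.7) / 6 = 3.70 / 6 = 0.6167%
Σ(r − r̄)² = 29.7083; population σ = √(29.7083/6) = 2.2252%
Sharpe = (r̄ − rf) / σ = (0.6167 − 0.45) / 2.2252 = 0.1667 / 2.2252 = 0.0749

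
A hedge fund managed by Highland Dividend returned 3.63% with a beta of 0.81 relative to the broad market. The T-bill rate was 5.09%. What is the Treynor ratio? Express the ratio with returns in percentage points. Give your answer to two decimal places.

Treynor = (Rp − Rf) / β = (3.63% − 5.09%) / 0.81 = -1.46 / 0.81 = -1.8025

-1.80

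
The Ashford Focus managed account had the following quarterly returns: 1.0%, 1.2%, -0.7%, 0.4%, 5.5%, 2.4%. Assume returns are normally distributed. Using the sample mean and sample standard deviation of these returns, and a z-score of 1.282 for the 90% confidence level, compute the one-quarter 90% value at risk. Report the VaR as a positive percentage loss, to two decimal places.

μ = (1 + 1.2 − 0.7 + 0.4 + 5.5 + 2.4) / 6 = 1.6333%
Σ(r − μ)² = (1 − 1.6333)² + (1.2 − 1.6333)² + … = 23.0933
sample σ = √(23.0933 / 5) = √4.6187 = 2.1491%
VaR = −(μ − z·σ) = −(1.6333 − 1.282 × 2.1491) = −(-1.1218) = 1.1218%

1.12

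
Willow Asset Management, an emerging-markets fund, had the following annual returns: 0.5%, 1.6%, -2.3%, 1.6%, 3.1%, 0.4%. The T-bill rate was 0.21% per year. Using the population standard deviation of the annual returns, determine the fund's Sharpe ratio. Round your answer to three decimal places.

0.367

r̄ = (0.5 + 1.6 − 2.3 + 1.6 + 3.1 + 0.4) / 6 = 4.90 / 6 = 0.8167%
Σ(r − r̄)² = (0.5 − 0.8167)² + (1.6 − 0.8167)² + … = 16.4283
population σ = √(16.4283 / 6) = √2.7381 = 1.6547%
Sharpe = (r̄ − rf) / σ = (0.8167 − 0.21) / 1.6547 = 0.6067 / 1.6547 = 0.3667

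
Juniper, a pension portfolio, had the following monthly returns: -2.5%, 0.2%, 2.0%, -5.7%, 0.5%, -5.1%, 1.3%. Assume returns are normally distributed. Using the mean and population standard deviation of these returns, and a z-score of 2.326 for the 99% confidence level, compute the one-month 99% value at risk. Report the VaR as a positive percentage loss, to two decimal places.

8.05

r̄ = (-2.5 + 0.2 + 2 − 5.7 + 0.5 − 5.1 + 1.3) / 7 = -1.3286%
Population σ = √[Σ(r − r̄)² / 7] = √[58.3743 / 7] = √8.3392 = 2.8878%
VaR = −(r̄ − z·σ) = −(-1.3286 − 2.326 × 2.8878) = −(-8.0456) = 8.0456%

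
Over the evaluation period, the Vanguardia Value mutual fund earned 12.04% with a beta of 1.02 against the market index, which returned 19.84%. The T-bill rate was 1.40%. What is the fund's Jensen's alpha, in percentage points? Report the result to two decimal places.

-8.17

CAPM expected return = Rf + β(Rm − Rf) = 1.40% + 1.02 × (19.84% − 1.40%) = 1.4 + 1.02 × 18.44 = 20.2088%
Jensen's α = Rp − E[R] = 12.04% − 20.2088% = -8.1688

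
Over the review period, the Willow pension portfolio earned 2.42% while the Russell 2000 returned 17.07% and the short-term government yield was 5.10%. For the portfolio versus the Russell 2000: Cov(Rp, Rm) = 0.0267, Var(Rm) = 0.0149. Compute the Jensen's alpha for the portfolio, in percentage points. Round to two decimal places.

β = Cov / Var = 0.0267 / 0.0149 = 1.7919
E[R] = Rf + β(Rm − Rf) = 5.10% + 1.7919 × (17.07% − 5.10%) = 26.5490%
α = Rp − E[R] = 2.42% − 26.5490% = -24.1290

-24.13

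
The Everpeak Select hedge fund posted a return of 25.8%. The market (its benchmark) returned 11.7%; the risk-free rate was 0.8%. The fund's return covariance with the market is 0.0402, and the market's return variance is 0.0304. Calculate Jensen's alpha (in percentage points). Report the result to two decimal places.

10.59

β = Cov / Var = 0.0402 / 0.0304 = 1.3224
E[R] = Rf + β(Rm − Rf) = 0.8% + 1.3224 × (11.7% − 0.8%) = 15.2142%
α = Rp − E[R] = 25.8% − 15.2142% = 10.5858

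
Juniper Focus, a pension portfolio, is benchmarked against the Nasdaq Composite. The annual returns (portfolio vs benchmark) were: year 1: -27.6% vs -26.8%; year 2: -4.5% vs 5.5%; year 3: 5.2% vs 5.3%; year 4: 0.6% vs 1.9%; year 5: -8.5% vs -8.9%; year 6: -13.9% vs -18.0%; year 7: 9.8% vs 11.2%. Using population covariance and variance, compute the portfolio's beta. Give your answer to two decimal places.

0.86

r̄p = -5.5571%,  r̄m = -4.2571%
Cov = Σ(rp − r̄p)(rm − r̄m) / 7 = 144.8053
Var(rm) = Σ(rm − r̄m)² / 7 = 168.8539
β = Cov / Var = 144.8053 / 168.8539 = 0.8576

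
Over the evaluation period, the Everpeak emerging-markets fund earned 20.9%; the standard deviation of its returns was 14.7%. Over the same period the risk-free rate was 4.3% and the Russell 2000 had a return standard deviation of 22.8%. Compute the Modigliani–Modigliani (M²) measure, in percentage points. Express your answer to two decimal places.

Sharpe = (Rp − Rf) / σp = (20.9% − 4.3%) / 14.7% = 1.1293
M² = Rf + Sharpe × σm = 4.3% + 1.1293 × 22.8% = 30.0480%

30.05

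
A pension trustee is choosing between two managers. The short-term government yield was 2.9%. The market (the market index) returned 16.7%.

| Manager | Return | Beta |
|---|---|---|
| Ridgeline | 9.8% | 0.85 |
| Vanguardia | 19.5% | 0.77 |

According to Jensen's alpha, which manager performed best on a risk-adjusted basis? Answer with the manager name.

Ridgeline: α = 9.8% − [2.9% + 0.85 × (16.7% − 2.9%)] = -4.830
Vanguardia: α = 19.5% − [2.9% + 0.77 × (16.7% − 2.9%)] = 5.974
Highest: Vanguardia (5.974).

Vanguardia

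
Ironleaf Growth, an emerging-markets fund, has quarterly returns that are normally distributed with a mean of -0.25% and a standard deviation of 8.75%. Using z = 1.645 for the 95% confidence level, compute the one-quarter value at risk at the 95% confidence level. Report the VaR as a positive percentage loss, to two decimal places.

VaR (as % loss) = −(μ − z·σ) = −(-0.25% − 1.645 × 8.75%) = −(-14.64375%) = 14.64375%

14.64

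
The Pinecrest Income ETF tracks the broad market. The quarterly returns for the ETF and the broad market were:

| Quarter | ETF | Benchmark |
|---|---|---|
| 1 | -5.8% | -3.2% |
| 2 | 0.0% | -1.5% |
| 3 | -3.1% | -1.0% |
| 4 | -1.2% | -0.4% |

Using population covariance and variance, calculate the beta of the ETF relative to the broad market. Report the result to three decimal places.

r̄p = -2.5250%,  r̄m = -1.5250%
Cov = Σ(rp − r̄p)(rm − r̄m) / 4 = 1.6844
Var(rm) = Σ(rm − r̄m)² / 4 = 1.0869
β = Cov / Var = 1.6844 / 1.0869 = 1.5497

1.550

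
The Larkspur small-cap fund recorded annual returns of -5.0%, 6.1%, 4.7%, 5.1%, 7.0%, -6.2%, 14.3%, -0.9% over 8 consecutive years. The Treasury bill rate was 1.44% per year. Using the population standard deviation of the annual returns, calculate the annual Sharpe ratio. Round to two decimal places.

r̄ = (-5 + 6.1 + 4.7 + 5.1 + 7 − 6.2 + 14.3 − 0.9) / 8 = 3.1375%
Σ(r − r̄)² = 324.2988; population σ = √(324.2988/8) = 6.3669%
Sharpe = (r̄ − rf) / σ = (3.1375 − 1.44) / 6.3669 = 1.6975 / 6.3669 = 0.2666

0.27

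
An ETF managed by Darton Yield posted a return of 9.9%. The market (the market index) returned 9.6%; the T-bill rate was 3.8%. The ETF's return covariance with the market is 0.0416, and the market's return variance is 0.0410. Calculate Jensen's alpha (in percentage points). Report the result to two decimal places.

0.22

β = Cov / Var = 0.0416 / 0.0410 = 1.0146
E[R] = Rf + β(Rm − Rf) = 3.8% + 1.0146 × (9.6% − 3.8%) = 9.6847%
α = Rp − E[R] = 9.9% − 9.6847% = 0.2153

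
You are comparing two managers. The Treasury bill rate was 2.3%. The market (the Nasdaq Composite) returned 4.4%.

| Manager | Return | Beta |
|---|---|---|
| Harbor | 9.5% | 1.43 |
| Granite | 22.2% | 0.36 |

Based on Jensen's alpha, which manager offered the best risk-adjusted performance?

Harbor: α = 9.5% − [2.3% + 1.43 × (4.4% − 2.3%)] = 4.197
Granite: α = 22.2% − [2.3% + 0.36 × (4.4% − 2.3%)] = 19.144
Highest: Granite (19.144).

Granite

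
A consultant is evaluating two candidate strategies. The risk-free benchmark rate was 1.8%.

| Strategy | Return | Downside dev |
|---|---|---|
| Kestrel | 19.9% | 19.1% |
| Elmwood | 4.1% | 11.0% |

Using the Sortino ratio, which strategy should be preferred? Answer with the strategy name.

Kestrel

Kestrel: Sortino ratio = (19.9% − 1.8%) / 19.1% = 0.948
Elmwood: Sortino ratio = (4.1% − 1.8%) / 11.0% = 0.209
Highest: Kestrel (0.948).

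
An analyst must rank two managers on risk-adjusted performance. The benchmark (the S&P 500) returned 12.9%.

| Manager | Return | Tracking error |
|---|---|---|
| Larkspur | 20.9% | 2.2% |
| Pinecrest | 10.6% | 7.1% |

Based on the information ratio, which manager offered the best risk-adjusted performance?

Larkspur: IR = (20.9% − 12.9%) / 2.2% = 3.636
Pinecrest: IR = (10.6% − 12.9%) / 7.1% = -0.324
Highest: Larkspur (3.636).

Larkspur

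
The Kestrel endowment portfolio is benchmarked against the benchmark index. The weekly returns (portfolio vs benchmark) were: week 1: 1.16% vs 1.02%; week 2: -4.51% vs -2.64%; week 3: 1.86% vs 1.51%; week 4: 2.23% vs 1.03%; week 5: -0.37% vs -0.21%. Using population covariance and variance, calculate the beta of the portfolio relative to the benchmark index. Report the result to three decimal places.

r̄p = 0.0740%,  r̄m = 0.1420%
Cov = Σ(rp − r̄p)(rm − r̄m) / 5 = 3.6441
Var(rm) = Σ(rm − r̄m)² / 5 = 2.2589
β = Cov / Var = 3.6441 / 2.2589 = 1.6132

1.613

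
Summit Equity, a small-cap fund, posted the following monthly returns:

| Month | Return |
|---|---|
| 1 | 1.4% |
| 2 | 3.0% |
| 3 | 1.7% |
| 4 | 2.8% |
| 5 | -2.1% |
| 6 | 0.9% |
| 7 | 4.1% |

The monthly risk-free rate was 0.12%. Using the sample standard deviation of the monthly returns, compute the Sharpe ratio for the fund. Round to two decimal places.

0.79

r̄ = (1.4 + 3 + 1.7 + 2.8 − 2.1 + 0.9 + 4.1) / 7 = 1.6857%
Σ(r − r̄)² = (1.4 − 1.6857)² + (3 − 1.6857)² + (1.7 − 1.6857)² + … = 23.8286
sample σ = √(23.8286 / 6) = √3.9714 = 1.9928%
Sharpe = (r̄ − rf) / σ = (1.6857 − 0.12) / 1.9928 = 1.5657 / 1.9928 = 0.7857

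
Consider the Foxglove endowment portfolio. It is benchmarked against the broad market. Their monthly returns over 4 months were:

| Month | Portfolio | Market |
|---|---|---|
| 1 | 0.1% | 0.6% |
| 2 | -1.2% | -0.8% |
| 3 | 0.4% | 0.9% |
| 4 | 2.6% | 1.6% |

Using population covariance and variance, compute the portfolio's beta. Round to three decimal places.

r̄p = 0.4750%,  r̄m = 0.5750%
Cov = Σ(rp − r̄p)(rm − r̄m) / 4 = 1.1119
Var(rm) = Σ(rm − r̄m)² / 4 = 0.7619
β = Cov / Var = 1.1119 / 0.7619 = 1.4594

1.459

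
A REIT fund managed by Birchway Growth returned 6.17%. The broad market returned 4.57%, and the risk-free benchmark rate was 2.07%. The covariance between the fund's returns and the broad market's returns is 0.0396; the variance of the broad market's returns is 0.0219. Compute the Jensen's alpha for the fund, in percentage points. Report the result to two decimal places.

β = Cov / Var = 0.0396 / 0.0219 = 1.8082
E[R] = Rf + β(Rm − Rf) = 2.07% + 1.8082 × (4.57% − 2.07%) = 6.5905%
α = Rp − E[R] = 6.17% − 6.5905% = -0.4205

-0.42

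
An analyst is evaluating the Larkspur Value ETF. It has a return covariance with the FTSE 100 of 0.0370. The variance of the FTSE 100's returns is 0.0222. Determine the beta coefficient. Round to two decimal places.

1.67

β = Cov(Rp, Rm) / Var(Rm) = 0.0370 / 0.0222 = 1.6667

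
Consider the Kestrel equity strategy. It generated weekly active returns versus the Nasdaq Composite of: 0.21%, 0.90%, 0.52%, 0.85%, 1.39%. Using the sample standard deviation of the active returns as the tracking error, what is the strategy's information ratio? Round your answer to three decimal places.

r̄ = (0.21 + 0.9 + 0.52 + 0.85 + 1.39) / 5 = 0.7740%
Σ(r − r̄)² = 0.7837; sample σ = √(0.7837/4) = 0.4426%
IR = r̄ / tracking error = 0.7740 / 0.4426 = 1.7488

1.749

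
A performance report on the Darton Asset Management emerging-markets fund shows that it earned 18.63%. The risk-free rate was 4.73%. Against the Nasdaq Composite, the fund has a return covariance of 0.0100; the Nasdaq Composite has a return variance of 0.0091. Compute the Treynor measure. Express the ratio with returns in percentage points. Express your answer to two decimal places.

β = Cov / Var = 0.0100 / 0.0091 = 1.0989
Treynor = (Rp − Rf) / β = (18.63% − 4.73%) / 1.0989 = 13.90 / 1.0989 = 12.6490

12.65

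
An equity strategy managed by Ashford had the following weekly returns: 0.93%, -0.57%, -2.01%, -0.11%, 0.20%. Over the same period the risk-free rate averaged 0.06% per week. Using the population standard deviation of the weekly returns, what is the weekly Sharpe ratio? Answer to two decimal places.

-0.38

r̄ = (0.93 − 0.57 − 2.01 − 0.11 + 0.2) / 5 = -0.3120%
Population std dev = √[4.7953 / 5] = 0.9793%
Sharpe = (r̄ − rf) / σ = (-0.3120 − 0.06) / 0.9793 = -0.3720 / 0.9793 = -0.3799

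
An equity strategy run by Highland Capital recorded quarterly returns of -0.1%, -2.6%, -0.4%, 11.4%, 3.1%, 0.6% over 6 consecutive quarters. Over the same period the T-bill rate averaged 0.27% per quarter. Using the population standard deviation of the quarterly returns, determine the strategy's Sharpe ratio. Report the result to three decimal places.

μ = (-0.1 − 2.6 − 0.4 + 11.4 + 3.1 + 0.6) / 6 = 2.0000%
Σ(r − μ)² = (-0.1 − 2.0000)² + (-2.6 − 2.0000)² + (-0.4 − 2.0000)² + … = 122.8600
σ = √[122.8600 / 6] = 4.5251%
Sharpe = (μ − rf) / σ = (2.0000 − 0.27) / 4.5251 = 1.7300 / 4.5251 = 0.3823

0.382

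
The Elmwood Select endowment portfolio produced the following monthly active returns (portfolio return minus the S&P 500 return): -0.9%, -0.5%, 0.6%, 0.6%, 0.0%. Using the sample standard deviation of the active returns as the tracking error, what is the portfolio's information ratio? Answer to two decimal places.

-0.06

Mean return r̄ = -0.20 / 5 = -0.0400%
Σ(r − r̄)² = 1.7720; sample σ = √(1.7720/4) = 0.6656%
IR = r̄ / tracking error = -0.0400 / 0.6656 = -0.0601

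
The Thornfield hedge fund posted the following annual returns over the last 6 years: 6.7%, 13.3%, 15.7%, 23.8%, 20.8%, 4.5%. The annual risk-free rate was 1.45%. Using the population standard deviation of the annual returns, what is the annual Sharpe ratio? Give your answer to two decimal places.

1.83

r̄ = (6.7 + 13.3 + 15.7 + 23.8 + 20.8 + 4.5) / 6 = 14.1333%
Population std dev = √[289.0933 / 6] = 6.9413%
Sharpe = (r̄ − rf) / σ = (14.1333 − 1.45) / 6.9413 = 12.6833 / 6.9413 = 1.8272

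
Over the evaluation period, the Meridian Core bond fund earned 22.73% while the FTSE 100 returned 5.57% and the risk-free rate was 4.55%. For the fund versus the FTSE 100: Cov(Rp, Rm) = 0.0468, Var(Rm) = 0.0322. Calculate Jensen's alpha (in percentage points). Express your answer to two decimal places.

β = Cov / Var = 0.0468 / 0.0322 = 1.4534
E[R] = Rf + β(Rm − Rf) = 4.55% + 1.4534 × (5.57% − 4.55%) = 6.0325%
α = Rp − E[R] = 22.73% − 6.0325% = 16.6975

16.70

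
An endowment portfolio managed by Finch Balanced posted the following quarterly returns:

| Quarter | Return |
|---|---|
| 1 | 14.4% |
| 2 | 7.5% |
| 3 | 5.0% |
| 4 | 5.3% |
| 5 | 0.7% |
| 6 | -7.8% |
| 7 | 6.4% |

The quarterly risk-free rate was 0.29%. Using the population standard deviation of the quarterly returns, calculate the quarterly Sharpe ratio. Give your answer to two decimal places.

r̄ = (14.4 + 7.5 + 5 + 5.3 + 0.7 − 7.8 + 6.4) / 7 = 31.50 / 7 = 4.5000%
Σ(r − r̄)² = (14.4 − 4.5000)² + (7.5 − 4.5000)² + (5 − 4.5000)² + … = 277.2400
population σ = √(277.2400 / 7) = √39.6057 = 6.2933%
Sharpe = (r̄ − rf) / σ = (4.5000 − 0.29) / 6.2933 = 4.2100 / 6.2933 = 0.6690

0.67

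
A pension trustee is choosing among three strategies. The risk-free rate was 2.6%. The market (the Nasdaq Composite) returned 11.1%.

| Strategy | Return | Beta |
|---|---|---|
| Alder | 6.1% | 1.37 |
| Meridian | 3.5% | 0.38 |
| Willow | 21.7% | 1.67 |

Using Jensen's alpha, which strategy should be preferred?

Willow

Alder: α = 6.1% − [2.6% + 1.37 × (11.1% − 2.6%)] = -8.145
Meridian: α = 3.5% − [2.6% + 0.38 × (11.1% − 2.6%)] = -2.330
Willow: α = 21.7% − [2.6% + 1.67 × (11.1% − 2.6%)] = 4.905
Highest: Willow (4.905).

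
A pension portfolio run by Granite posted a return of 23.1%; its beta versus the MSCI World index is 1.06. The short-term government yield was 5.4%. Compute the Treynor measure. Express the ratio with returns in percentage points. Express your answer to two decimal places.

Treynor = (Rp − Rf) / β = (23.1% − 5.4%) / 1.06 = 17.70 / 1.06 = 16.6981

16.70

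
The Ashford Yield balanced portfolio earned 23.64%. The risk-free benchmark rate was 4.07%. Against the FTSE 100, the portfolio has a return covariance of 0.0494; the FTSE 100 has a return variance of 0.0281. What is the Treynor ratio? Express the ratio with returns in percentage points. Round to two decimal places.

11.13

β = Cov / Var = 0.0494 / 0.0281 = 1.7580
Treynor = (Rp − Rf) / β = (23.64% − 4.07%) / 1.7580 = 19.57 / 1.7580 = 11.1320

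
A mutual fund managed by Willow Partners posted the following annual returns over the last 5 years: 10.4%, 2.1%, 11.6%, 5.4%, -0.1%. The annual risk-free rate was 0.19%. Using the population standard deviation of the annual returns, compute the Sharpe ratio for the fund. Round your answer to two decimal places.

μ = (10.4 + 2.1 + 11.6 + 5.4 − 0.1) / 5 = 5.8800%
Σ(r − μ)² = 103.4280; population σ = √(103.4280/5) = 4.5481%
Sharpe = (μ − rf) / σ = (5.8800 − 0.19) / 4.5481 = 5.6900 / 4.5481 = 1.2511

1.25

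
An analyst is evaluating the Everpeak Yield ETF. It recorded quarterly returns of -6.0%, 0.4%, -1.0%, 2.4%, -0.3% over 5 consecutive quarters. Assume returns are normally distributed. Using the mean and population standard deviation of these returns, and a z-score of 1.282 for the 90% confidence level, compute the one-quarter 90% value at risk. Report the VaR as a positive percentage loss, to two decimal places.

r̄ = (-6 + 0.4 − 1 + 2.4 − 0.3) / 5 = -4.50 / 5 = -0.9000%
Σ(r − r̄)² = (-6 − (-0.9000))² + (0.4 − (-0.9000))² + … = 38.9600
population σ = √(38.9600 / 5) = √7.7920 = 2.7914%
VaR = −(r̄ − z·σ) = −(-0.9000 − 1.282 × 2.7914) = −(-4.4786) = 4.4786%

4.48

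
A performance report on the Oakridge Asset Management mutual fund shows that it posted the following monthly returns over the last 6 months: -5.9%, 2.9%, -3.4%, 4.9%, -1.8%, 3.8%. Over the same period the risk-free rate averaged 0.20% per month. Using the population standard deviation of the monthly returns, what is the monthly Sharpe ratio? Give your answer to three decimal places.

-0.029

r̄ = (-5.9 + 2.9 − 3.4 + 4.9 − 1.8 + 3.8) / 6 = 0.50 / 6 = 0.0833%
Σ(r − r̄)² = 96.4283; population σ = √(96.4283/6) = 4.0089%
Sharpe = (r̄ − rf) / σ = (0.0833 − 0.2) / 4.0089 = -0.1167 / 4.0089 = -0.0291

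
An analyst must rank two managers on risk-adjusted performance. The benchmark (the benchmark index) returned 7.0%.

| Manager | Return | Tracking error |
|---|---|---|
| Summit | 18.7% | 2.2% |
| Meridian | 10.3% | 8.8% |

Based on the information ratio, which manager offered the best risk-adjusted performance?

Summit

Summit: IR = (18.7% − 7.0%) / 2.2% = 5.318
Meridian: IR = (10.3% − 7.0%) / 8.8% = 0.375
Highest: Summit (5.318).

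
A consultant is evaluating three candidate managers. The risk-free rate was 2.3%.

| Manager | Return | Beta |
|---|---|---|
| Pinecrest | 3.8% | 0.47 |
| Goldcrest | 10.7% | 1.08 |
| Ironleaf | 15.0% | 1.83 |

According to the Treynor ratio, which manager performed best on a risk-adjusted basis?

Goldcrest

Pinecrest: Treynor = (3.8% − 2.3%) / 0.47 = 3.191
Goldcrest: Treynor = (10.7% − 2.3%) / 1.08 = 7.778
Ironleaf: Treynor = (15.0% − 2.3%) / 1.83 = 6.940
Highest: Goldcrest (7.778).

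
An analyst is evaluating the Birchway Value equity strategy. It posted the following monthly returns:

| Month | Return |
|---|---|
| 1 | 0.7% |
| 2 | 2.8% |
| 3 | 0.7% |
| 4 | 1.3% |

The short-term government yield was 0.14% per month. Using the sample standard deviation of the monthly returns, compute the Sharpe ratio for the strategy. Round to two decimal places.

1.25

r̄ = (0.7 + 2.8 + 0.7 + 1.3) / 4 = 5.50 / 4 = 1.3750%
Sample σ = √[Σ(r − r̄)² / 3] = √[2.9475 / 3] = √0.9825 = 0.9912%
Sharpe = (r̄ − rf) / σ = (1.3750 − 0.14) / 0.9912 = 1.2350 / 0.9912 = 1.2460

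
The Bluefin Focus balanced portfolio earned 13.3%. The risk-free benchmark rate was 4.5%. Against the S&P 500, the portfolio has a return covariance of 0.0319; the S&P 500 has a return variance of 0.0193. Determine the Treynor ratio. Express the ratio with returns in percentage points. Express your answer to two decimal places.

β = Cov / Var = 0.0319 / 0.0193 = 1.6528
Treynor = (Rp − Rf) / β = (13.3% − 4.5%) / 1.6528 = 8.80 / 1.6528 = 5.3243

5.32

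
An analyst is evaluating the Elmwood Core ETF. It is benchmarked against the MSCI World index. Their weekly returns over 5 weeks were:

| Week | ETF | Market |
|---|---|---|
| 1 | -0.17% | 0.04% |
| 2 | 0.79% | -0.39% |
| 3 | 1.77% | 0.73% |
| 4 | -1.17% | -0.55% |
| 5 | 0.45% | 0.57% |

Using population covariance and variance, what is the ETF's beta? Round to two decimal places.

1.36

r̄p = 0.3340%,  r̄m = 0.0800%
Cov = Σ(rp − r̄p)(rm − r̄m) / 5 = 0.3487
Var(rm) = Σ(rm − r̄m)² / 5 = 0.2564
β = Cov / Var = 0.3487 / 0.2564 = 1.3600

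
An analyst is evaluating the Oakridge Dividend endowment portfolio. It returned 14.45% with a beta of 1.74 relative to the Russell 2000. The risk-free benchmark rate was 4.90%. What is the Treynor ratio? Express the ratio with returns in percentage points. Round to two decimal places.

Treynor = (Rp − Rf) / β = (14.45% − 4.90%) / 1.74 = 9.55 / 1.74 = 5.4885

5.49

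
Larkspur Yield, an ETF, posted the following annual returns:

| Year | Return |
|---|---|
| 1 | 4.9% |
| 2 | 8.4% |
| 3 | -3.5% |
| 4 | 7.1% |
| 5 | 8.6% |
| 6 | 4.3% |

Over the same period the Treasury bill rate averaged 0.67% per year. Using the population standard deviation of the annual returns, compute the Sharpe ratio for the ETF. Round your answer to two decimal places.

1.04

r̄ = (4.9 + 8.4 − 3.5 + 7.1 + 8.6 + 4.3) / 6 = 4.9667%
Σ(r − r̄)² = 101.6733; population σ = √(101.6733/6) = 4.1165%
Sharpe = (r̄ − rf) / σ = (4.9667 − 0.67) / 4.1165 = 4.2967 / 4.1165 = 1.0438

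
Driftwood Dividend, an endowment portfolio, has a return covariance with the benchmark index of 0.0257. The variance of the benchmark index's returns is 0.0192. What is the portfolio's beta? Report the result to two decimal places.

1.34

β = Cov(Rp, Rm) / Var(Rm) = 0.0257 / 0.0192 = 1.3385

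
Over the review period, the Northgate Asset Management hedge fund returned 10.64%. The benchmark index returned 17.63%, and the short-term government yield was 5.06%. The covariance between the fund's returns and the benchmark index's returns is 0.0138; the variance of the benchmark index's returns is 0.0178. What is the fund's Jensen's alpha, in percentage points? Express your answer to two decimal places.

-4.17

β = Cov / Var = 0.0138 / 0.0178 = 0.7753
E[R] = Rf + β(Rm − Rf) = 5.06% + 0.7753 × (17.63% − 5.06%) = 14.8055%
α = Rp − E[R] = 10.64% − 14.8055% = -4.1655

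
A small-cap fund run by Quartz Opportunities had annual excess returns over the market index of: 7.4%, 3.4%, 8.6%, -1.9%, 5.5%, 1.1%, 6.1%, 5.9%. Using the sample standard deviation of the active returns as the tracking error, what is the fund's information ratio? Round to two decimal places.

μ = (7.4 + 3.4 + 8.6 − 1.9 + 5.5 + 1.1 + 6.1 + 5.9) / 8 = 4.5125%
Sample σ = √[Σ(r − μ)² / 7] = √[84.4688 / 7] = √12.0670 = 3.4738%
IR = μ / tracking error = 4.5125 / 3.4738 = 1.2990

1.30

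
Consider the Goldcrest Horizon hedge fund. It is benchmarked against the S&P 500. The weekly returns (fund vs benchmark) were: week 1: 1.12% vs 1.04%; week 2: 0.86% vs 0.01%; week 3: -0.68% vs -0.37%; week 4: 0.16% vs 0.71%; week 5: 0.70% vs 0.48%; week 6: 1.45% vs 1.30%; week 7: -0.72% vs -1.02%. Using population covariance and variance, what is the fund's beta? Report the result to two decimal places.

0.90

r̄p = 0.4129%,  r̄m = 0.3071%
Cov = Σ(rp − r̄p)(rm − r̄m) / 7 = 0.5152
Var(rm) = Σ(rm − r̄m)² / 7 = 0.5747
β = Cov / Var = 0.5152 / 0.5747 = 0.8965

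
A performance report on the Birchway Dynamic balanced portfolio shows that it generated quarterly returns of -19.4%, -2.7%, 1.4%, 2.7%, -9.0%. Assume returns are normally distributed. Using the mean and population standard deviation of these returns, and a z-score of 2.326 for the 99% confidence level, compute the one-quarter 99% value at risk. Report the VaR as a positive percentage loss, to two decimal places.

Mean return r̄ = -27.00 / 5 = -5.4000%
Population std dev = √[328.1000 / 5] = 8.1006%
VaR = −(r̄ − z·σ) = −(-5.4000 − 2.326 × 8.1006) = −(-24.2420) = 24.2420%

24.24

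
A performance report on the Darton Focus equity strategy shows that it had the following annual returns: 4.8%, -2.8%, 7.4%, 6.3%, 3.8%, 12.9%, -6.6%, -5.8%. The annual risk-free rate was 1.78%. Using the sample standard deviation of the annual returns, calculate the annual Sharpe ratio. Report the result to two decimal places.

0.10

μ = (4.8 − 2.8 + 7.4 + 6.3 + 3.8 + 12.9 − 6.6 − 5.8) / 8 = 2.5000%
Sample std dev = √[333.3800 / 7] = 6.9011%
Sharpe = (μ − rf) / σ = (2.5000 − 1.78) / 6.9011 = 0.7200 / 6.9011 = 0.1043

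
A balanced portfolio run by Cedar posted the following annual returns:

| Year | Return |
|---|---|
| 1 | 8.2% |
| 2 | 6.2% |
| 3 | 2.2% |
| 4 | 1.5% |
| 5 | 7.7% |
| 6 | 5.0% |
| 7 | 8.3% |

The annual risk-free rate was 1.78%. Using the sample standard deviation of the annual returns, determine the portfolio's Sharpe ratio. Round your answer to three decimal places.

1.352

μ = (8.2 + 6.2 + 2.2 + 1.5 + 7.7 + 5 + 8.3) / 7 = 39.10 / 7 = 5.5857%
Sample σ = √[Σ(r − μ)² / 6] = √[47.5486 / 6] = √7.9248 = 2.8151%
Sharpe = (μ − rf) / σ = (5.5857 − 1.78) / 2.8151 = 3.8057 / 2.8151 = 1.3519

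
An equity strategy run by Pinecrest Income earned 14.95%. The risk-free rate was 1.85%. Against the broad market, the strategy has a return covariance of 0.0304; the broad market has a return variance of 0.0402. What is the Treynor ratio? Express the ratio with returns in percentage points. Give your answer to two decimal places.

β = Cov / Var = 0.0304 / 0.0402 = 0.7562
Treynor = (Rp − Rf) / β = (14.95% − 1.85%) / 0.7562 = 13.10 / 0.7562 = 17.3235

17.32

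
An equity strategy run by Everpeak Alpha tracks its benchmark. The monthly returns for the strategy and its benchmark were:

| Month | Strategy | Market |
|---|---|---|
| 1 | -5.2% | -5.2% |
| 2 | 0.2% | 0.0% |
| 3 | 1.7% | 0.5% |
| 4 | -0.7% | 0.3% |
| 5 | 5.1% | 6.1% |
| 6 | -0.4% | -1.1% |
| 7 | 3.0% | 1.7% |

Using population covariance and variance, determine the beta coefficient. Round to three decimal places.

r̄p = 0.5286%,  r̄m = 0.3286%
Cov = Σ(rp − r̄p)(rm − r̄m) / 7 = 9.0163
Var(rm) = Σ(rm − r̄m)² / 7 = 9.7049
β = Cov / Var = 9.0163 / 9.7049 = 0.9290

0.929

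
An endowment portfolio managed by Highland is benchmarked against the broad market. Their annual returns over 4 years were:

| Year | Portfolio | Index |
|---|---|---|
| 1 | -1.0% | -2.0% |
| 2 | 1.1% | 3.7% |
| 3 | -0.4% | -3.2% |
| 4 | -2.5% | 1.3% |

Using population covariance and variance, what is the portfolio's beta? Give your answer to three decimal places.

0.134

r̄p = -0.7000%,  r̄m = -0.0500%
Cov = Σ(rp − r̄p)(rm − r̄m) / 4 = 0.9900
Var(rm) = Σ(rm − r̄m)² / 4 = 7.4025
β = Cov / Var = 0.9900 / 7.4025 = 0.1337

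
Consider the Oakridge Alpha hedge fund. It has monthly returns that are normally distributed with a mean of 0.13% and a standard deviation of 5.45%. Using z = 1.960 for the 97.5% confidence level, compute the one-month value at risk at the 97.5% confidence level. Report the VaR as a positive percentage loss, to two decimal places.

VaR (as % loss) = −(μ − z·σ) = −(0.13% − 1.960 × 5.45%) = −(-10.5520%) = 10.5520%

10.55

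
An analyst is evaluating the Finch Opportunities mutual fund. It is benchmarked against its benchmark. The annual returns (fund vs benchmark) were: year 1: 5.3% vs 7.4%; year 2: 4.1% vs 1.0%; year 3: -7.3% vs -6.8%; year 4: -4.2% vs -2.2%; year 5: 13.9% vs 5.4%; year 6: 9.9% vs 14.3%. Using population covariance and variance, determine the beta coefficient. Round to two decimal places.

r̄p = 3.6167%,  r̄m = 3.1833%
Cov = Σ(rp − r̄p)(rm − r̄m) / 6 = 41.6253
Var(rm) = Σ(rm − r̄m)² / 6 = 46.6147
β = Cov / Var = 41.6253 / 46.6147 = 0.8930

0.89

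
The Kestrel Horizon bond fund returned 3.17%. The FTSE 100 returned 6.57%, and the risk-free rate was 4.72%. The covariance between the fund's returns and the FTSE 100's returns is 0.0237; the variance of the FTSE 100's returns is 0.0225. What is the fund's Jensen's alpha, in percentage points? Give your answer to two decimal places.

β = Cov / Var = 0.0237 / 0.0225 = 1.0533
E[R] = Rf + β(Rm − Rf) = 4.72% + 1.0533 × (6.57% − 4.72%) = 6.6686%
α = Rp − E[R] = 3.17% − 6.6686% = -3.4986

-3.50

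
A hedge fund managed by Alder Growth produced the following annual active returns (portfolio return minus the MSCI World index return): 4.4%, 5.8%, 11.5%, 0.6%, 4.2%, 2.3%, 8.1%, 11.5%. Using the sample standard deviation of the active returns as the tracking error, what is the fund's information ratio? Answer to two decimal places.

Mean return r̄ = 48.40 / 8 = 6.0500%
Σ(r − r̄)² = 113.5800; sample σ = √(113.5800/7) = 4.0281%
IR = r̄ / tracking error = 6.0500 / 4.0281 = 1.5019

1.50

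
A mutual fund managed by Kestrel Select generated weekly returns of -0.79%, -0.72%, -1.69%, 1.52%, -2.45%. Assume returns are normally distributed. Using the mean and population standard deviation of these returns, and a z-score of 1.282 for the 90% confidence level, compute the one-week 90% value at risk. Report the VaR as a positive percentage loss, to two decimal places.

Mean return μ = -4.130 / 5 = -0.8260%
Population std dev = √[8.9001 / 5] = 1.3342%
VaR = −(μ − z·σ) = −(-0.8260 − 1.282 × 1.3342) = −(-2.5364) = 2.5364%

2.54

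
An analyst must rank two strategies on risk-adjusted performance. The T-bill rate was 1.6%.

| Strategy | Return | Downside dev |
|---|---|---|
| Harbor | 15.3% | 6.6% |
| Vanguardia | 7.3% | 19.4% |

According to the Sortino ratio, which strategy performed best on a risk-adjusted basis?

Harbor: Sortino ratio = (15.3% − 1.6%) / 6.6% = 2.076
Vanguardia: Sortino ratio = (7.3% − 1.6%) / 19.4% = 0.294
Highest: Harbor (2.076).

Harbor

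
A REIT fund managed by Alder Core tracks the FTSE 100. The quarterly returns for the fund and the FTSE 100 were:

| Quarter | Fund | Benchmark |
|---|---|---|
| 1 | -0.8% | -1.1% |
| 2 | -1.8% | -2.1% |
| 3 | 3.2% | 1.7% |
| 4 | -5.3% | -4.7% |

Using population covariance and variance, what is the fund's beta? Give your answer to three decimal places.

r̄p = -1.1750%,  r̄m = -1.5500%
Cov = Σ(rp − r̄p)(rm − r̄m) / 4 = 6.9313
Var(rm) = Σ(rm − r̄m)² / 4 = 5.2475
β = Cov / Var = 6.9313 / 5.2475 = 1.3209

1.321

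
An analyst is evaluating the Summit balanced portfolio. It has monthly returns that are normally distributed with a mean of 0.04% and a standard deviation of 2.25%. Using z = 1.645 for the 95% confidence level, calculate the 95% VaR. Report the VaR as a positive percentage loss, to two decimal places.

VaR (as % loss) = −(μ − z·σ) = −(0.04% − 1.645 × 2.25%) = −(-3.66125%) = 3.66125%

3.66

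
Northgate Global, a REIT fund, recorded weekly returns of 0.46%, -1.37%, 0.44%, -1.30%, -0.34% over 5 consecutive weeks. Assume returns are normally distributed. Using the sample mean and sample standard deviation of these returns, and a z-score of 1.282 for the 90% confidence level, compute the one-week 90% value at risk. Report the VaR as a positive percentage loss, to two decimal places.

1.57

r̄ = (0.46 − 1.37 + 0.44 − 1.3 − 0.34) / 5 = -0.4220%
Σ(r − r̄)² = 3.1973; sample σ = √(3.1973/4) = 0.8940%
VaR = −(r̄ − z·σ) = −(-0.4220 − 1.282 × 0.8940) = −(-1.5681) = 1.5681%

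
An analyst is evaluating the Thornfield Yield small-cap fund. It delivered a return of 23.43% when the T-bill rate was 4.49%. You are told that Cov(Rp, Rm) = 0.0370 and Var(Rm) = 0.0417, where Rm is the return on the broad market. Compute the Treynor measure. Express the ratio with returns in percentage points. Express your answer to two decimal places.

21.35

β = Cov / Var = 0.0370 / 0.0417 = 0.8873
Treynor = (Rp − Rf) / β = (23.43% − 4.49%) / 0.8873 = 18.94 / 0.8873 = 21.3457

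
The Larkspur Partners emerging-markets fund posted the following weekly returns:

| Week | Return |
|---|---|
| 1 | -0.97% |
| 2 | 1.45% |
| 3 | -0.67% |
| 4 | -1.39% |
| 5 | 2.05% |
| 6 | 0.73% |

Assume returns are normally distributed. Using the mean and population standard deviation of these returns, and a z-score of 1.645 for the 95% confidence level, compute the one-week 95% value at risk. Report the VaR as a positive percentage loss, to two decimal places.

1.92

r̄ = (-0.97 + 1.45 − 0.67 − 1.39 + 2.05 + 0.73) / 6 = 0.2000%
Σ(r − r̄)² = (-0.97 − 0.2000)² + (1.45 − 0.2000)² + … = 9.9198
σ = √[9.9198 / 6] = 1.2858%
VaR = −(r̄ − z·σ) = −(0.2000 − 1.645 × 1.2858) = −(-1.9151) = 1.9151%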